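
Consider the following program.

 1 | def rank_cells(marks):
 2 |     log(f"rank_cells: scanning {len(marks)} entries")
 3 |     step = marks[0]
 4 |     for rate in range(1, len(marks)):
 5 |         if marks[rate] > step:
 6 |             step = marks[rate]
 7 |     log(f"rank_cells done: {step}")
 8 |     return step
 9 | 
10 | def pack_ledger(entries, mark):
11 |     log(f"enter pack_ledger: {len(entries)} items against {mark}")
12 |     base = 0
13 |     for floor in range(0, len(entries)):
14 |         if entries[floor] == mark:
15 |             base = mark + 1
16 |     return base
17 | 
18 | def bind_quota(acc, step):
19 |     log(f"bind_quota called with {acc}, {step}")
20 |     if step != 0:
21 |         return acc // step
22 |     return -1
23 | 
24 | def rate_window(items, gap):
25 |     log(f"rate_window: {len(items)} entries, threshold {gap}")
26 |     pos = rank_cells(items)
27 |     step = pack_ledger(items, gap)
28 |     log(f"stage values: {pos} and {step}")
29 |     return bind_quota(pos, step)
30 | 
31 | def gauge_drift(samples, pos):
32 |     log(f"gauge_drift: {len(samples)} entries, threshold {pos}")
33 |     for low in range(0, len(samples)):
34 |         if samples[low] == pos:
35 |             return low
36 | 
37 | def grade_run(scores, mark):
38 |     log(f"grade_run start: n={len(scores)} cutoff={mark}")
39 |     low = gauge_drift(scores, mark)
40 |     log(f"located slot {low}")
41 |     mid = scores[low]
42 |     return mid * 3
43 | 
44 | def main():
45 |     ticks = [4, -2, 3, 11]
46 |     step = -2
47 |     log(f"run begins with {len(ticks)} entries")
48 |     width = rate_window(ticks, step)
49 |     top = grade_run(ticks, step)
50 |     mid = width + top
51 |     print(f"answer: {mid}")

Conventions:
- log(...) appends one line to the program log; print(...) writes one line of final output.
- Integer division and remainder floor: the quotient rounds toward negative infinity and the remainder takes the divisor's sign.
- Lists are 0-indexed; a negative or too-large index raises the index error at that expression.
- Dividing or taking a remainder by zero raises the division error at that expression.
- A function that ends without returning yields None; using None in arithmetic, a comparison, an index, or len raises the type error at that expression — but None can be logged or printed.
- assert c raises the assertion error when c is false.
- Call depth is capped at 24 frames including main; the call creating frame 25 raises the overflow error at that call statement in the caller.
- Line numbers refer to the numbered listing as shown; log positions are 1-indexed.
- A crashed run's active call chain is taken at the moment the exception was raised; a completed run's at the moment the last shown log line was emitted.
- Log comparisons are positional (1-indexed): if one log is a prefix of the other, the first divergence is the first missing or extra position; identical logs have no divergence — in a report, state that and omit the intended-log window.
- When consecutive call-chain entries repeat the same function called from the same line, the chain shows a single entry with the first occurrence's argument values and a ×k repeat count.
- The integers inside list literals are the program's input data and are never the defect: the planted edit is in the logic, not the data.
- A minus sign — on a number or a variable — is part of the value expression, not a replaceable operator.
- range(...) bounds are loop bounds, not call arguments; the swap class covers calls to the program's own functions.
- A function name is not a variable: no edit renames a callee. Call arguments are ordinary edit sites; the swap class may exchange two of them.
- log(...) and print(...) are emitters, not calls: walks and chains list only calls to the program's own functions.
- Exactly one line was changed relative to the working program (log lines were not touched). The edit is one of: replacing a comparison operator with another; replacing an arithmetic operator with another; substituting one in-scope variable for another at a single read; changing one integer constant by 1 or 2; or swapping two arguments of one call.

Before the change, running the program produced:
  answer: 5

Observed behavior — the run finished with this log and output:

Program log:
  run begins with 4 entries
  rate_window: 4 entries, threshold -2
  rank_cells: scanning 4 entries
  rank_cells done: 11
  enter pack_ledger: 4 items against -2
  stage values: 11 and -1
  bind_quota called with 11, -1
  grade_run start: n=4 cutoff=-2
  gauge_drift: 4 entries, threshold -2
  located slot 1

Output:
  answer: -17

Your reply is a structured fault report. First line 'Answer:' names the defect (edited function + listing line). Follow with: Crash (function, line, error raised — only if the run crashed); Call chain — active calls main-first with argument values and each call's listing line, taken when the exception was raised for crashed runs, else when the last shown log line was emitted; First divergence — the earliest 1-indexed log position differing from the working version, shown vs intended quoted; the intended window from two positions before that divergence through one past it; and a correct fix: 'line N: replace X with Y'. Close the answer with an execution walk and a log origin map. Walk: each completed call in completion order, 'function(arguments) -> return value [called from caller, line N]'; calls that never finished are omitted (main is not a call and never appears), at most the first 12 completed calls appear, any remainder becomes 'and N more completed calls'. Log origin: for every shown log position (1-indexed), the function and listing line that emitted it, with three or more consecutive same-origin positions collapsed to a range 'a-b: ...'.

Answer: the defect is in pack_ledger at line 15.
Key observation: The earliest visible damage is log position 6 — 'stage values: 11 and -1' rather than the intended 'stage values: 11 and 1'.
Call chain: main -> grade_run([4, -2, 3, 11], -2) (called at line 49).
First divergence: position 6 — the shown line 'stage values: 11 and -1' should read 'stage values: 11 and 1'.
Intended log window:
  4: rank_cells done: 11
  5: enter pack_ledger: 4 items against -2
  6: stage values: 11 and 1
  7: bind_quota called with 11, 1
Execution walk:
  rank_cells([4, -2, 3, 11]) -> 11  [called from rate_window, line 26]
  pack_ledger([4, -2, 3, 11], -2) -> -1  [called from rate_window, line 27]
  bind_quota(11, -1) -> -11  [called from rate_window, line 29]
  rate_window([4, -2, 3, 11], -2) -> -11  [called from main, line 48]
  gauge_drift([4, -2, 3, 11], -2) -> 1  [called from grade_run, line 39]
  grade_run([4, -2, 3, 11], -2) -> -6  [called from main, line 49]
Log origins:
  1: logged in main at line 47
  2: logged in rate_window at line 25
  3: logged in rank_cells at line 2
  4: logged in rank_cells at line 7
  5: logged in pack_ledger at line 11
  6: logged in rate_window at line 28
  7: logged in bind_quota at line 19
  8: logged in grade_run at line 38
  9: logged in gauge_drift at line 32
  10: logged in grade_run at line 40
A correct fix: line 15: replace `mark` with `base`.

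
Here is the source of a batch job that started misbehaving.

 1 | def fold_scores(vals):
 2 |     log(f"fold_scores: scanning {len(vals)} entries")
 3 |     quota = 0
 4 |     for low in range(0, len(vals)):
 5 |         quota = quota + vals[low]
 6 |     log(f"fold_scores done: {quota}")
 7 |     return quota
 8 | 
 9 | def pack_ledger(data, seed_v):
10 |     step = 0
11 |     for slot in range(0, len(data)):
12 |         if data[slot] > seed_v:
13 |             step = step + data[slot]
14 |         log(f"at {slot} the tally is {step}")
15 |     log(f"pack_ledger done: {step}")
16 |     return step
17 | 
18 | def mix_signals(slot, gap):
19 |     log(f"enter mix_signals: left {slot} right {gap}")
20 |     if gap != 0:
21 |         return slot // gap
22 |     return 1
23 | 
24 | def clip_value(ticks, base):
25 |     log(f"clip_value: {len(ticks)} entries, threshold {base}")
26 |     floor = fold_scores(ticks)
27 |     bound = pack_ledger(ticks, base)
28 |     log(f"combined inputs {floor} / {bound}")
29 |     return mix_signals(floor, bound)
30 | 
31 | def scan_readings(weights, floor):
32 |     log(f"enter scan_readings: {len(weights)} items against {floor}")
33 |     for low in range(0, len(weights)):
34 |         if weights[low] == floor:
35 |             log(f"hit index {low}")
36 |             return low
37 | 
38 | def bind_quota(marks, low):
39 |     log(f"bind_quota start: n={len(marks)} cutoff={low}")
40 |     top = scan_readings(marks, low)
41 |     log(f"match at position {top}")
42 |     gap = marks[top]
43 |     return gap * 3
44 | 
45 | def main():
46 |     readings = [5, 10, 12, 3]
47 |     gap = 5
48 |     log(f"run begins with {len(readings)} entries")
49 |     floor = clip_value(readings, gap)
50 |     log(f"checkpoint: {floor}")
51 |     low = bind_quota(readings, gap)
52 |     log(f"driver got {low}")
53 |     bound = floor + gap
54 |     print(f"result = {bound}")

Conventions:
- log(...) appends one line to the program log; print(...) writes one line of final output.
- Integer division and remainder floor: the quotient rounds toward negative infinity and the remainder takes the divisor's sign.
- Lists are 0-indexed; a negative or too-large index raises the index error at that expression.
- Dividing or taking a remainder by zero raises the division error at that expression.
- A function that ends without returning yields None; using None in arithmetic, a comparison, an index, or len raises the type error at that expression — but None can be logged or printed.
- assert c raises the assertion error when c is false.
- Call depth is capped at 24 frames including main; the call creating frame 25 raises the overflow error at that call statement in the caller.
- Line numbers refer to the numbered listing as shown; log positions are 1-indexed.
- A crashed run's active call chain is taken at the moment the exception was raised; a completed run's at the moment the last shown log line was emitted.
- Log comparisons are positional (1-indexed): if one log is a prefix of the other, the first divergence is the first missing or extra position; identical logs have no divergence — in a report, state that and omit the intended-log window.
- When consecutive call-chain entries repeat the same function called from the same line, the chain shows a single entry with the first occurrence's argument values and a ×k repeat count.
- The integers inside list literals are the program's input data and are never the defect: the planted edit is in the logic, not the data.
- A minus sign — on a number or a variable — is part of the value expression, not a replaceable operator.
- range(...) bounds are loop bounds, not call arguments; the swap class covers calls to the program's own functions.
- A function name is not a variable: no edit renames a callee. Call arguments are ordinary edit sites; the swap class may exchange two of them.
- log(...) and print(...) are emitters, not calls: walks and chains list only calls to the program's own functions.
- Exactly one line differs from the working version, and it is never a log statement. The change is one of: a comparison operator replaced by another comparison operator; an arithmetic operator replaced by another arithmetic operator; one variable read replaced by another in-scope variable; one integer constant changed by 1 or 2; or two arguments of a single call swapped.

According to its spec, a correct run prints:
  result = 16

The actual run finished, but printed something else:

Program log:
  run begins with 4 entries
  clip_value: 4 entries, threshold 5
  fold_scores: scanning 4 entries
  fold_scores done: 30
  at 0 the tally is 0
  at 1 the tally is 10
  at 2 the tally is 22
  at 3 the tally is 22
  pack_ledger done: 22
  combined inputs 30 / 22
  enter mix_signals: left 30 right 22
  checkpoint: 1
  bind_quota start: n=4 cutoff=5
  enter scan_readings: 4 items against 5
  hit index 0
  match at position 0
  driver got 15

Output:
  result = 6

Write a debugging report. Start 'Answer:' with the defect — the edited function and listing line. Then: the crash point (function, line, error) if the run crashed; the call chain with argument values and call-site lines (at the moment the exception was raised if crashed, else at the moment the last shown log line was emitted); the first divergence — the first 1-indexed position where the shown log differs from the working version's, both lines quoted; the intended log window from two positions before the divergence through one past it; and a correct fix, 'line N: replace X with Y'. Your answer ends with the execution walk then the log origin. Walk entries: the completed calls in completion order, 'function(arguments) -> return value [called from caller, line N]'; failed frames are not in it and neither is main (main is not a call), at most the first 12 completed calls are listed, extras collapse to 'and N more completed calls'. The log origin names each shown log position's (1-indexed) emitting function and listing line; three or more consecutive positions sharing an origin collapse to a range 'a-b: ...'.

Answer: the defect is in main at line 53.
Key observation: The logs agree in full; only the final output differs.
Call chain: main.
First divergence: there is none — every log position agrees.
Execution walk:
  fold_scores([5, 10, 12, 3]) -> 30  [called from clip_value, line 26]
  pack_ledger([5, 10, 12, 3], 5) -> 22  [called from clip_value, line 27]
  mix_signals(30, 22) -> 1  [called from clip_value, line 29]
  clip_value([5, 10, 12, 3], 5) -> 1  [called from main, line 49]
  scan_readings([5, 10, 12, 3], 5) -> 0  [called from bind_quota, line 40]
  bind_quota([5, 10, 12, 3], 5) -> 15  [called from main, line 51]
Origin of each log line:
  1: from main, line 48
  2: from clip_value, line 25
  3: from fold_scores, line 2
  4: from fold_scores, line 6
  5-8: from pack_ledger, line 14
  9: from pack_ledger, line 15
  10: from clip_value, line 28
  11: from mix_signals, line 19
  12: from main, line 50
  13: from bind_quota, line 39
  14: from scan_readings, line 32
  15: from scan_readings, line 35
  16: from bind_quota, line 41
  17: from main, line 52
A correct fix: line 53: replace `gap` with `low`.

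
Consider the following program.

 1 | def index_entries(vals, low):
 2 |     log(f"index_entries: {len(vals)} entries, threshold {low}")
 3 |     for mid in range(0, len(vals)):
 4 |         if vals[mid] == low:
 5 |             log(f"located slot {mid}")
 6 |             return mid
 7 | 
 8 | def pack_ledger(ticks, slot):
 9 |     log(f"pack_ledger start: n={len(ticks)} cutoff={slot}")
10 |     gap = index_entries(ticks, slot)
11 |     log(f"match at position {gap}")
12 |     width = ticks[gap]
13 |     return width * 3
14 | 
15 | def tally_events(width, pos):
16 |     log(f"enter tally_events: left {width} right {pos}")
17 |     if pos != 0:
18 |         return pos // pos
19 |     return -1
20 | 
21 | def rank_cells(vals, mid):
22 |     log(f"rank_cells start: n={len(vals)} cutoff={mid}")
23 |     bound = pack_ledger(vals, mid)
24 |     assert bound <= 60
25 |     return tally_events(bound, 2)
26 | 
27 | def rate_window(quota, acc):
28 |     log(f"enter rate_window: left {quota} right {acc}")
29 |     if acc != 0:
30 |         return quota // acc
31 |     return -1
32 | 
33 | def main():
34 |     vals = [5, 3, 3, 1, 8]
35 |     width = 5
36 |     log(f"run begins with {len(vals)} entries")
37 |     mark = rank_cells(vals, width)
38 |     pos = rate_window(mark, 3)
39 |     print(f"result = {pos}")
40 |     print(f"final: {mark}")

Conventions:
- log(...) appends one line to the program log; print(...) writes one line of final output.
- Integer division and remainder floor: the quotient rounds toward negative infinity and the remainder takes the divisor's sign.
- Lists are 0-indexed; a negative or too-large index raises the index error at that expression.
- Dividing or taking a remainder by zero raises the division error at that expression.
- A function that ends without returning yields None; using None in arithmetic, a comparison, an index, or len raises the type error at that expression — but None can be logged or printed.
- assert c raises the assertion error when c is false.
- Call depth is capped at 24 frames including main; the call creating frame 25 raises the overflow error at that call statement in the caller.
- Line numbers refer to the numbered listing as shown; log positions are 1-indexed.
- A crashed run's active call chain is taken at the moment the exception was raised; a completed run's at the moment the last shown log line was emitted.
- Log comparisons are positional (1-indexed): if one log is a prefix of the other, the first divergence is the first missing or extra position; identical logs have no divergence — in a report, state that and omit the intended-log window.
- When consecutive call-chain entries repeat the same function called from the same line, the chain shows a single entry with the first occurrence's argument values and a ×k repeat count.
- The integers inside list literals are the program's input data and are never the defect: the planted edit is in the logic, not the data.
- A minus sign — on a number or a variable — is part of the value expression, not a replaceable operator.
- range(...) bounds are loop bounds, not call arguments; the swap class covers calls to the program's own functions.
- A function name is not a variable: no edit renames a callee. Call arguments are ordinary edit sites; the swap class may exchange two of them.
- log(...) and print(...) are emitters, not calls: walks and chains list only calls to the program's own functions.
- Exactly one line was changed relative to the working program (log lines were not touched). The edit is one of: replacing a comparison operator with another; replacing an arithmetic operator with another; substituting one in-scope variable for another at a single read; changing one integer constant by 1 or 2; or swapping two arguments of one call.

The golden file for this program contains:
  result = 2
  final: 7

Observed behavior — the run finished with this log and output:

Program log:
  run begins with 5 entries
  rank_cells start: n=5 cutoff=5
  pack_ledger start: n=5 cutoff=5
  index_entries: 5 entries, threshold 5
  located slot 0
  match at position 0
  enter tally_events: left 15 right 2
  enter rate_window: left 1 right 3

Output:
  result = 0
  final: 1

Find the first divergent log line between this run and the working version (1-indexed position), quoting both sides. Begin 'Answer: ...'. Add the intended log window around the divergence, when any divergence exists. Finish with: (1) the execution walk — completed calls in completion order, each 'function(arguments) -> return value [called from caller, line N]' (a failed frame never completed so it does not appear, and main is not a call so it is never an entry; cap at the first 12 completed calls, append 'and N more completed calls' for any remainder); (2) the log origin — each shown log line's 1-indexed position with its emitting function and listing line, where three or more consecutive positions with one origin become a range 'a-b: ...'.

Answer: position 8 — the shown line 'enter rate_window: left 1 right 3' should read 'enter rate_window: left 7 right 3'.
Intended log window:
  6: match at position 0
  7: enter tally_events: left 15 right 2
  8: enter rate_window: left 7 right 3
Execution walk:
  index_entries([5, 3, 3, 1, 8], 5) -> 0  [called from pack_ledger, line 10]
  pack_ledger([5, 3, 3, 1, 8], 5) -> 15  [called from rank_cells, line 23]
  tally_events(15, 2) -> 1  [called from rank_cells, line 25]
  rank_cells([5, 3, 3, 1, 8], 5) -> 1  [called from main, line 37]
  rate_window(1, 3) -> 0  [called from main, line 38]
Log origin:
  1: from main, line 36
  2: from rank_cells, line 22
  3: from pack_ledger, line 9
  4: from index_entries, line 2
  5: from index_entries, line 5
  6: from pack_ledger, line 11
  7: from tally_events, line 16
  8: from rate_window, line 28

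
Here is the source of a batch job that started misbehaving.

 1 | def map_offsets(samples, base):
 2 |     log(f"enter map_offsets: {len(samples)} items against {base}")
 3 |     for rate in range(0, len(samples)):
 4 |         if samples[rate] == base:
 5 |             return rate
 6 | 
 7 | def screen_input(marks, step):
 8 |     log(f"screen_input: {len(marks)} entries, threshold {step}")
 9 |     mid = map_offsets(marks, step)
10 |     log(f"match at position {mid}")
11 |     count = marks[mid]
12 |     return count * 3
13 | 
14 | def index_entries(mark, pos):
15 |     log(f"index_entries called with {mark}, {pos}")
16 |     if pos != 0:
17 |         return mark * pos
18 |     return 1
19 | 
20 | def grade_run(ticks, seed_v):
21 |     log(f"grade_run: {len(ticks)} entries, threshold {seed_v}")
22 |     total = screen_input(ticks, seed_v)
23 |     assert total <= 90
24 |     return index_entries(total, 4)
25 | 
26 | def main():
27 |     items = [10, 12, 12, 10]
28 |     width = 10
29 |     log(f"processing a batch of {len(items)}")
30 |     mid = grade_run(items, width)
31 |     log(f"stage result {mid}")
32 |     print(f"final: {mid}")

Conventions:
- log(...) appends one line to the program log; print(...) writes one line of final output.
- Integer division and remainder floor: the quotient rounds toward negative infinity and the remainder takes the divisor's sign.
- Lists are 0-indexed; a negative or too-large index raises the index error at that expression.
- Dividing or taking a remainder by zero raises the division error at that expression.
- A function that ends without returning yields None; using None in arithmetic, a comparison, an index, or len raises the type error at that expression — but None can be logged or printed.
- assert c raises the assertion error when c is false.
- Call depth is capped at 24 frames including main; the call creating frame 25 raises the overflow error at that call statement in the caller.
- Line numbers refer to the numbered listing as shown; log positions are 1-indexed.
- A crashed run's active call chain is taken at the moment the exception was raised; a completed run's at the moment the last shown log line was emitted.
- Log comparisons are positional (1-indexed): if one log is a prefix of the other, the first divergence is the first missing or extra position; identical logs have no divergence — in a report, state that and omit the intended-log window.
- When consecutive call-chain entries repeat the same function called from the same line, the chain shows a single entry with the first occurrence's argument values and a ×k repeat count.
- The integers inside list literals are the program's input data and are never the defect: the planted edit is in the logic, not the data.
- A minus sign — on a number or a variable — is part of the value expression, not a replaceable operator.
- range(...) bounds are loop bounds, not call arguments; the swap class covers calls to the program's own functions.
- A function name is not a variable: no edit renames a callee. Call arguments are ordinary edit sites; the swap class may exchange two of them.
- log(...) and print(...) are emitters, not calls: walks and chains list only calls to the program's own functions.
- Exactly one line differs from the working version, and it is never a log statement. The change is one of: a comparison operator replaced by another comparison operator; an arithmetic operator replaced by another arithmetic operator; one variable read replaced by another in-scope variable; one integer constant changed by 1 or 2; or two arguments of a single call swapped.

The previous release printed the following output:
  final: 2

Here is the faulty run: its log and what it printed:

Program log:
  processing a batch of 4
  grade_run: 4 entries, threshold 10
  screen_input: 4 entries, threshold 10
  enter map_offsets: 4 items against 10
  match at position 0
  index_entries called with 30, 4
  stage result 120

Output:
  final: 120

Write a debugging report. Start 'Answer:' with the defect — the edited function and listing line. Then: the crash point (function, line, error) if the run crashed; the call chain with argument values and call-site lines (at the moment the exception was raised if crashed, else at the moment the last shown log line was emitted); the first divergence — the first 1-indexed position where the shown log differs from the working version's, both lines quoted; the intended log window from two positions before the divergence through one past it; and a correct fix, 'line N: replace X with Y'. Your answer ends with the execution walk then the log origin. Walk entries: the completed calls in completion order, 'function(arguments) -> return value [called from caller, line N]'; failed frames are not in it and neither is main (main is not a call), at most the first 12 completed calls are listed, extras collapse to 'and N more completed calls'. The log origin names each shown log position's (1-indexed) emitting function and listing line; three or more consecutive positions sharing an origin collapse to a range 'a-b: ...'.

Answer: the defect is in index_entries at line 17.
Key fact: The log first diverges at position 7: the faulty run prints 'stage result 120' where the working version prints 'stage result 2'.
Call chain: main.
First divergence: at position 7 the run shows 'stage result 120' where the working version logs 'stage result 2'.
Intended log window:
  5: match at position 0
  6: index_entries called with 30, 4
  7: stage result 2
Execution walk:
  map_offsets([10, 12, 12, 10], 10) -> 0  [called from screen_input, line 9]
  screen_input([10, 12, 12, 10], 10) -> 30  [called from grade_run, line 22]
  index_entries(30, 4) -> 120  [called from grade_run, line 24]
  grade_run([10, 12, 12, 10], 10) -> 120  [called from main, line 30]
Origin of each log line:
  1 — main, line 29
  2 — grade_run, line 21
  3 — screen_input, line 8
  4 — map_offsets, line 2
  5 — screen_input, line 10
  6 — index_entries, line 15
  7 — main, line 31
A correct fix: line 17: replace `*` with `%`.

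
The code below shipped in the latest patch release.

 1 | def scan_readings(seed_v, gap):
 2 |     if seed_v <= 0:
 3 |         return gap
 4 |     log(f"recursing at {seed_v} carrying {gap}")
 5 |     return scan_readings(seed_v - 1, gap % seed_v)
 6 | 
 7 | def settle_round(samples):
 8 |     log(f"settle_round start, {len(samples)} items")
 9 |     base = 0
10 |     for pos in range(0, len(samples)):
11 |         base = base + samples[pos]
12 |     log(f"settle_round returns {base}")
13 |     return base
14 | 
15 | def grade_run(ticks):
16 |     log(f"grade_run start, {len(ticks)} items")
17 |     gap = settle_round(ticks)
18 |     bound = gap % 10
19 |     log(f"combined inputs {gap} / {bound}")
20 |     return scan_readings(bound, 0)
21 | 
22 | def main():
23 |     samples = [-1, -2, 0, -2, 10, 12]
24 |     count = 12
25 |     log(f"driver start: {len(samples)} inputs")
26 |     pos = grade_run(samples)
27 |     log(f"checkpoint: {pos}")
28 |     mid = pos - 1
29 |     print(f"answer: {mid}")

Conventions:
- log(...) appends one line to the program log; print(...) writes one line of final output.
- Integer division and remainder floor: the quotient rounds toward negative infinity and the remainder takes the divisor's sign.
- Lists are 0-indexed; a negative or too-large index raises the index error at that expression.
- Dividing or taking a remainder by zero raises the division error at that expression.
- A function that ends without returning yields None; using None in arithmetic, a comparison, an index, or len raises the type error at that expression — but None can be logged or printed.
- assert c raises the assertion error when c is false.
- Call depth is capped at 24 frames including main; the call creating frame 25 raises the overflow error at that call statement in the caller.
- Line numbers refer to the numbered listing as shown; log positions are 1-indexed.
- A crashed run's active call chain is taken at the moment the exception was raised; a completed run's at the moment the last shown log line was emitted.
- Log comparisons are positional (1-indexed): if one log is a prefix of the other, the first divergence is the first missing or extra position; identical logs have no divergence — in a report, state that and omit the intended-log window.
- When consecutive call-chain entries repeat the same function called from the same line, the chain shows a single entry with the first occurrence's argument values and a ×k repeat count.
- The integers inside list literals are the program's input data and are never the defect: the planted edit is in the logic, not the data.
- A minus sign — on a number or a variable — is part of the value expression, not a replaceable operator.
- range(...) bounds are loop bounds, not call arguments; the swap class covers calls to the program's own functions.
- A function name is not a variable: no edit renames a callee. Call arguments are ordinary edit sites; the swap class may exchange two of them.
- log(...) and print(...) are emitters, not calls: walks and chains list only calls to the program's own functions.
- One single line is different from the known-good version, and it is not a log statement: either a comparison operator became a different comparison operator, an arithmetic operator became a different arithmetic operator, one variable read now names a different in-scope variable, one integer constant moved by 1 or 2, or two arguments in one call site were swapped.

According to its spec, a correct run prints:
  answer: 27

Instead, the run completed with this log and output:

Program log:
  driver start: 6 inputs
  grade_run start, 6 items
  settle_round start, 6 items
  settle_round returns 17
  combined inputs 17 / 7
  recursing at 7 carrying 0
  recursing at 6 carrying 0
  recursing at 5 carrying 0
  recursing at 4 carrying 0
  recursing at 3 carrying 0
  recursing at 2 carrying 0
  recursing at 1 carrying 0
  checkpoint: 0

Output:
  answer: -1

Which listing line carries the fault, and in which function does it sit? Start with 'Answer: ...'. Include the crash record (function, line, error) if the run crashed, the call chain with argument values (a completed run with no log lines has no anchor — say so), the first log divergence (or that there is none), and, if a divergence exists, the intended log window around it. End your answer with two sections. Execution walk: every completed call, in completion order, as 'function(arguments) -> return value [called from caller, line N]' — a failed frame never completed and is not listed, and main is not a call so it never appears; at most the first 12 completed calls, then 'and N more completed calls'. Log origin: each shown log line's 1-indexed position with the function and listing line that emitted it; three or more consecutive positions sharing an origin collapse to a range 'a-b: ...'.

Answer: the defect is in scan_readings at line 5.
Key fact: The earliest visible damage is log position 7 — 'recursing at 6 carrying 0' rather than the intended 'recursing at 6 carrying 7'.
Call chain: main.
First divergence: position 7 — the shown line 'recursing at 6 carrying 0' should read 'recursing at 6 carrying 7'.
Intended log window:
  5: combined inputs 17 / 7
  6: recursing at 7 carrying 0
  7: recursing at 6 carrying 7
  8: recursing at 5 carrying 13
Execution walk:
  settle_round([-1, -2, 0, -2, 10, 12]) -> 17  [called from grade_run, line 17]
  scan_readings(0, 0) -> 0  [called from scan_readings, line 5]
  scan_readings(1, 0) -> 0  [called from scan_readings, line 5]
  scan_readings(2, 0) -> 0  [called from scan_readings, line 5]
  scan_readings(3, 0) -> 0  [called from scan_readings, line 5]
  scan_readings(4, 0) -> 0  [called from scan_readings, line 5]
  scan_readings(5, 0) -> 0  [called from scan_readings, line 5]
  scan_readings(6, 0) -> 0  [called from scan_readings, line 5]
  scan_readings(7, 0) -> 0  [called from grade_run, line 20]
  grade_run([-1, -2, 0, -2, 10, 12]) -> 0  [called from main, line 26]
Origin of each log line:
  1 — main, line 25
  2 — grade_run, line 16
  3 — settle_round, line 8
  4 — settle_round, line 12
  5 — grade_run, line 19
  6-12 — scan_readings, line 4
  13 — main, line 27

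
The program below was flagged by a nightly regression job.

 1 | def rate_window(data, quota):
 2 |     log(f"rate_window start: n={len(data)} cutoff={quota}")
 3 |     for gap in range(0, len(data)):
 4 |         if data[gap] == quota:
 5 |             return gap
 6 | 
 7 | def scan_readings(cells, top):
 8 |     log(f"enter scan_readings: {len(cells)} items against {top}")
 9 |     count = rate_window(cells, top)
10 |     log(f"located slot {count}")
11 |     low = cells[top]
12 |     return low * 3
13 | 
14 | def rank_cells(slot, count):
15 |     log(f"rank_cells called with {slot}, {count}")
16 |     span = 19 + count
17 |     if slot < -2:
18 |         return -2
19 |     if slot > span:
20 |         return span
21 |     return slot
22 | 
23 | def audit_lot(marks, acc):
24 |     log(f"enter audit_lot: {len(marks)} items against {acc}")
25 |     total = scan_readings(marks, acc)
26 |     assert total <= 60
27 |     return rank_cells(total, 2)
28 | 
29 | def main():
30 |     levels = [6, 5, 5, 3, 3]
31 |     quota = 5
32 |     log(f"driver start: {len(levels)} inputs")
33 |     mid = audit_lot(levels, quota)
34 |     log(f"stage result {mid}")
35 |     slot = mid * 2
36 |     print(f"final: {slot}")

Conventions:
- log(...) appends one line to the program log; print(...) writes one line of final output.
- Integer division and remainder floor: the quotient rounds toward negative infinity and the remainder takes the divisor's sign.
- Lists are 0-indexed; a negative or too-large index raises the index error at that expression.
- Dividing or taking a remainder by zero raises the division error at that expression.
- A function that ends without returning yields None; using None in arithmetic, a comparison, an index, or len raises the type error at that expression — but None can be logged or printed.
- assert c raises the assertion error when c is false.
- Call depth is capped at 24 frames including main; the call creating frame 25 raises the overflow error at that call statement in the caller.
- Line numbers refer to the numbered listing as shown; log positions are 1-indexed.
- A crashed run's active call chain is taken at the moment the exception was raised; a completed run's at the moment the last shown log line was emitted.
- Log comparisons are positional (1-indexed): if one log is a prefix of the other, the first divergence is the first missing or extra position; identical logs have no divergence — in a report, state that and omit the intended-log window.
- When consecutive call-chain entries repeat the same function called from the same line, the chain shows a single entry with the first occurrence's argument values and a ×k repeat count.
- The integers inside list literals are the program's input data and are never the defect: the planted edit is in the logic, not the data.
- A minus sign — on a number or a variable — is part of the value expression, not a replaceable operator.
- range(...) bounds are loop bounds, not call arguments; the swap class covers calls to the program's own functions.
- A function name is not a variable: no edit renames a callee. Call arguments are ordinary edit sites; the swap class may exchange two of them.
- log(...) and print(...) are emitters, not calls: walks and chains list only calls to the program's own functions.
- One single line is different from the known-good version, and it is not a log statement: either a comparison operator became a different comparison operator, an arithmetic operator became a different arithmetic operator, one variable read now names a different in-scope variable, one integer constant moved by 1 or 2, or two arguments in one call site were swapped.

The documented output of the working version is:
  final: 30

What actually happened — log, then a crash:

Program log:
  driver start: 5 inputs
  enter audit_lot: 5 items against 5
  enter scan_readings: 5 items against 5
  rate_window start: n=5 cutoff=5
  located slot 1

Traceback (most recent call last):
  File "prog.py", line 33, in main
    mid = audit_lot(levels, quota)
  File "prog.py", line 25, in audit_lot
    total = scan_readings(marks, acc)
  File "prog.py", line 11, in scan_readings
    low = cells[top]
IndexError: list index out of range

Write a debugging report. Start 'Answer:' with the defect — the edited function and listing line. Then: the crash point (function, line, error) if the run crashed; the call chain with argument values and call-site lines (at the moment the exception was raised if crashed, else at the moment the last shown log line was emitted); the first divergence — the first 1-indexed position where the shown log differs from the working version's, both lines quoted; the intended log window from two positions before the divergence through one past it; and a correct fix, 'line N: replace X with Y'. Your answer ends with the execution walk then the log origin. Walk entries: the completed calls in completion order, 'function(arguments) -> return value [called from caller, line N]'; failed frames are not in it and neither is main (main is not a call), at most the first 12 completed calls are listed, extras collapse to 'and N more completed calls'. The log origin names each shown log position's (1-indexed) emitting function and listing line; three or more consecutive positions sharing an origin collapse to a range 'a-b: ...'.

Answer: the defect is in scan_readings at line 11.
The tell: The shown log is a 5-line prefix of the intended one, whose next entry is 'rank_cells called with 15, 2'.
Crash: scan_readings, line 11, IndexError.
Call chain: main -> audit_lot([6, 5, 5, 3, 3], 5) (called at line 33) -> scan_readings([6, 5, 5, 3, 3], 5) (called at line 25).
First divergence: position 6 — after 5 matching lines the faulty run goes silent; intended next line 'rank_cells called with 15, 2'.
Intended log window:
  4: rate_window start: n=5 cutoff=5
  5: located slot 1
  6: rank_cells called with 15, 2
  7: stage result 15
Execution walk:
  rate_window([6, 5, 5, 3, 3], 5) -> 1  [called from scan_readings, line 9]
Origin of each log line:
  1: from main, line 32
  2: from audit_lot, line 24
  3: from scan_readings, line 8
  4: from rate_window, line 2
  5: from scan_readings, line 10
A correct fix: line 11: replace `top` with `count`.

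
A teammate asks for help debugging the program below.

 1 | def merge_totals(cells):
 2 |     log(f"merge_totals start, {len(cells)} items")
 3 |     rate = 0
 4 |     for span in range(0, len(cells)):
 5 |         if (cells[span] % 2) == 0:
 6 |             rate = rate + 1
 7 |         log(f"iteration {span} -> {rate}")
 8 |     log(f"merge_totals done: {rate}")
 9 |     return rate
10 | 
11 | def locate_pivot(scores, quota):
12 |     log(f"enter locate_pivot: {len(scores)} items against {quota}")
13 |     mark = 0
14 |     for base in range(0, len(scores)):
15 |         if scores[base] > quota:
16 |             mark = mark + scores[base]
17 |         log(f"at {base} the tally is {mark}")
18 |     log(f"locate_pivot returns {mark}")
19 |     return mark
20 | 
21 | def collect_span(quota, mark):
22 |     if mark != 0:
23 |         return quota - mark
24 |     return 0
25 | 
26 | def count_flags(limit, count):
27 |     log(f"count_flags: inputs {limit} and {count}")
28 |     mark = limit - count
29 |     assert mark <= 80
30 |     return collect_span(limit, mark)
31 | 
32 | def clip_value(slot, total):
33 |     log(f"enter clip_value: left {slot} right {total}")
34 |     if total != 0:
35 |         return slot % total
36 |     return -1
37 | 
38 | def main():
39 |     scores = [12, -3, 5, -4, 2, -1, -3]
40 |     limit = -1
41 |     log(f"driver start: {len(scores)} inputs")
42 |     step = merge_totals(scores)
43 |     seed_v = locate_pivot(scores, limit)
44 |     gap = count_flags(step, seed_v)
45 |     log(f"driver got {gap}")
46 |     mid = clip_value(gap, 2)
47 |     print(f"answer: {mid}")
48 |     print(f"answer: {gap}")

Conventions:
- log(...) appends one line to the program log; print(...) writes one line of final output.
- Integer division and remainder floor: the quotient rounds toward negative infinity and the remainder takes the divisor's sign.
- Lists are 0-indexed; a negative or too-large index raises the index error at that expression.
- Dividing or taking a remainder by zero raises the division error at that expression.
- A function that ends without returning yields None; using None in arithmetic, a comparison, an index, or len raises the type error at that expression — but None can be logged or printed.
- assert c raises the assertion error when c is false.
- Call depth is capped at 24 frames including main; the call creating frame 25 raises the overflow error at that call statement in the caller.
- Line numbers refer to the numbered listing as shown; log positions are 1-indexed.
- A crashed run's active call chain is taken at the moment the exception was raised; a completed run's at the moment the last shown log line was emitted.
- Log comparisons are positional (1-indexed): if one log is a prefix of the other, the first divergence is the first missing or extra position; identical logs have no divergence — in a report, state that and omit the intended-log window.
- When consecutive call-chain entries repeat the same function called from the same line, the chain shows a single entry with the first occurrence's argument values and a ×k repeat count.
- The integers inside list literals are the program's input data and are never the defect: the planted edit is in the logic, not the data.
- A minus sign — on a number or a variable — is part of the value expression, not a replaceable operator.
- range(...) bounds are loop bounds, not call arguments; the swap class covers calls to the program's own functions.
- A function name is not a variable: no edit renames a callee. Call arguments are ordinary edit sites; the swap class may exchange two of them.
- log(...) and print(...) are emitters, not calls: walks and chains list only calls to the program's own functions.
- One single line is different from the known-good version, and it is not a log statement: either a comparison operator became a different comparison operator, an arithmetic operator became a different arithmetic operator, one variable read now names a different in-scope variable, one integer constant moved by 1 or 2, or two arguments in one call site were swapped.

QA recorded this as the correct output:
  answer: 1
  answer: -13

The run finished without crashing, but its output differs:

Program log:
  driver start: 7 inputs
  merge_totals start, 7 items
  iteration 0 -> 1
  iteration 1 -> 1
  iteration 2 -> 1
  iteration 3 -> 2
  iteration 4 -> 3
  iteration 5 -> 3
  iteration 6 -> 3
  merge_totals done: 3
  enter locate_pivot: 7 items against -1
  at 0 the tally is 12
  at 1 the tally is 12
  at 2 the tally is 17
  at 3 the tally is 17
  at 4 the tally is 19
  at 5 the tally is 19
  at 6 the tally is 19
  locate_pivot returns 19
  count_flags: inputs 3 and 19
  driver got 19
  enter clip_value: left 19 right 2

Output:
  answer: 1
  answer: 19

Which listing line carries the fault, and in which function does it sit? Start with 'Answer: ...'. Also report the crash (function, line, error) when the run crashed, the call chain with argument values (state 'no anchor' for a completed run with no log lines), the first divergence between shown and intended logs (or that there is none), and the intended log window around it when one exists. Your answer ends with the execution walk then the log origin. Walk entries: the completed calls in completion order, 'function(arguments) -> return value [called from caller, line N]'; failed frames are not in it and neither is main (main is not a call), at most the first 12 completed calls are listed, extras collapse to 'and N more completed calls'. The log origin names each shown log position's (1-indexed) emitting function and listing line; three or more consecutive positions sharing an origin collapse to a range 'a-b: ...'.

Answer: the defect is in collect_span at line 23.
Key observation: The log first diverges at position 21: the faulty run prints 'driver got 19' where the working version prints 'driver got -13'.
Call chain: main -> clip_value(19, 2) (called at line 46).
First divergence: position 21 — shown 'driver got 19', intended 'driver got -13'.
Intended log window:
  19: locate_pivot returns 19
  20: count_flags: inputs 3 and 19
  21: driver got -13
  22: enter clip_value: left -13 right 2
Execution walk:
  merge_totals([12, -3, 5, -4, 2, -1, -3]) -> 3  [called from main, line 42]
  locate_pivot([12, -3, 5, -4, 2, -1, -3], -1) -> 19  [called from main, line 43]
  collect_span(3, -16) -> 19  [called from count_flags, line 30]
  count_flags(3, 19) -> 19  [called from main, line 44]
  clip_value(19, 2) -> 1  [called from main, line 46]
Log origin:
  1 — main, line 41
  2 — merge_totals, line 2
  3-9 — merge_totals, line 7
  10 — merge_totals, line 8
  11 — locate_pivot, line 12
  12-18 — locate_pivot, line 17
  19 — locate_pivot, line 18
  20 — count_flags, line 27
  21 — main, line 45
  22 — clip_value, line 33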